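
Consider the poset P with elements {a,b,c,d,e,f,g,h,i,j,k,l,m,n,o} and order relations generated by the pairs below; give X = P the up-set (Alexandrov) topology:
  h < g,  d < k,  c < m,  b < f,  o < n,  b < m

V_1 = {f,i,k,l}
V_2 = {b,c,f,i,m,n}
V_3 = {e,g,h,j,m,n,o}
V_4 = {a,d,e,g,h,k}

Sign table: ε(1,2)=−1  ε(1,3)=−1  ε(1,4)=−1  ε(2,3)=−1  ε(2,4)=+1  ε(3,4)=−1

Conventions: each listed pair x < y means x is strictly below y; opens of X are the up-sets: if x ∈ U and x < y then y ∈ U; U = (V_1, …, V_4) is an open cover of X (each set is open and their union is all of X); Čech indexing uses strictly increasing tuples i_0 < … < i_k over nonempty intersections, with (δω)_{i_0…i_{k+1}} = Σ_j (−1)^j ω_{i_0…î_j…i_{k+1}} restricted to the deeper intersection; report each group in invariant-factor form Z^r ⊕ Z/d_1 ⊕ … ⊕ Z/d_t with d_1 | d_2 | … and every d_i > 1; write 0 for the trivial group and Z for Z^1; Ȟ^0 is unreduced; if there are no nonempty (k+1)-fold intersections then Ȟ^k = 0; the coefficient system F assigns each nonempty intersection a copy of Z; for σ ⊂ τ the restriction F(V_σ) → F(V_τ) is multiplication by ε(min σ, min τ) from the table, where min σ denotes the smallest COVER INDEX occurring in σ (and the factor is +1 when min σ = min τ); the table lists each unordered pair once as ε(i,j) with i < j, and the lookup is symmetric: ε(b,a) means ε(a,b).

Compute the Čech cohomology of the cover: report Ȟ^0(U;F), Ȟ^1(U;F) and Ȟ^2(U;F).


Ȟ^0 = Z, Ȟ^1 = Z, Ȟ^2 = 0

nerve simplices:
  V12={f,i} V14={k} V23={m,n} V34={e,g,h}
C dims 4,4; δ0: rk 3, SNF 1^3
degree 0: 4−3−0 = 1 → Ȟ^0 ≅ Z
degree 1: 4−0−3 = 1 → Ȟ^1 ≅ Z
degree 2: 0−0−0 = 0 → Ȟ^2 ≅ 0


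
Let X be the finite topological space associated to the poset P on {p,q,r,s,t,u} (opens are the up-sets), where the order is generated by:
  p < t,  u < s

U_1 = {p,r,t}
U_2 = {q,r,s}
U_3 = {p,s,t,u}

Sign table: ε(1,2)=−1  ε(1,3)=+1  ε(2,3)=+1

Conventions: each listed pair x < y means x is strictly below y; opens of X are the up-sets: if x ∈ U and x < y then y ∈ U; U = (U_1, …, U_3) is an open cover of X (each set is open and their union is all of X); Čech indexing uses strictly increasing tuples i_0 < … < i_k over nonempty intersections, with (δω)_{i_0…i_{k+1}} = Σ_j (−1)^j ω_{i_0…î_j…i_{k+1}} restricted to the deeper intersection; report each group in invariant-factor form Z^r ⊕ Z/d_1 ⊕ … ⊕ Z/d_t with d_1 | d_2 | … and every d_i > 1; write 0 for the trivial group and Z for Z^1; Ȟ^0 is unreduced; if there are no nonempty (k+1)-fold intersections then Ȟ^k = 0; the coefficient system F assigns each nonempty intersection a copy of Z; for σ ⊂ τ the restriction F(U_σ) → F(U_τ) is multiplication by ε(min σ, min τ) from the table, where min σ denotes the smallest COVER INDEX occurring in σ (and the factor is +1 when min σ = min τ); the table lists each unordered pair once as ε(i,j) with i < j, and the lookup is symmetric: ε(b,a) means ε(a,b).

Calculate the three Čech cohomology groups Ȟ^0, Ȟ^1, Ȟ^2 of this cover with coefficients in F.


Ȟ^0(U;F) ≅ 0, Ȟ^1(U;F) ≅ Z/2 and Ȟ^2(U;F) ≅ 0

intersection data:
  U12={r} U13={p,t} U23={s}
C dims 3,3; δ0: rk 3, SNF 1^2·2
Ȟ^0 = (3 − 3) − 0 = 0, so Ȟ^0 ≅ 0
Ȟ^1 = (3 − 0) − 3 = 0 plus torsion [2], so Ȟ^1 ≅ Z/2
Ȟ^2 = (0 − 0) − 0 = 0, so Ȟ^2 ≅ 0


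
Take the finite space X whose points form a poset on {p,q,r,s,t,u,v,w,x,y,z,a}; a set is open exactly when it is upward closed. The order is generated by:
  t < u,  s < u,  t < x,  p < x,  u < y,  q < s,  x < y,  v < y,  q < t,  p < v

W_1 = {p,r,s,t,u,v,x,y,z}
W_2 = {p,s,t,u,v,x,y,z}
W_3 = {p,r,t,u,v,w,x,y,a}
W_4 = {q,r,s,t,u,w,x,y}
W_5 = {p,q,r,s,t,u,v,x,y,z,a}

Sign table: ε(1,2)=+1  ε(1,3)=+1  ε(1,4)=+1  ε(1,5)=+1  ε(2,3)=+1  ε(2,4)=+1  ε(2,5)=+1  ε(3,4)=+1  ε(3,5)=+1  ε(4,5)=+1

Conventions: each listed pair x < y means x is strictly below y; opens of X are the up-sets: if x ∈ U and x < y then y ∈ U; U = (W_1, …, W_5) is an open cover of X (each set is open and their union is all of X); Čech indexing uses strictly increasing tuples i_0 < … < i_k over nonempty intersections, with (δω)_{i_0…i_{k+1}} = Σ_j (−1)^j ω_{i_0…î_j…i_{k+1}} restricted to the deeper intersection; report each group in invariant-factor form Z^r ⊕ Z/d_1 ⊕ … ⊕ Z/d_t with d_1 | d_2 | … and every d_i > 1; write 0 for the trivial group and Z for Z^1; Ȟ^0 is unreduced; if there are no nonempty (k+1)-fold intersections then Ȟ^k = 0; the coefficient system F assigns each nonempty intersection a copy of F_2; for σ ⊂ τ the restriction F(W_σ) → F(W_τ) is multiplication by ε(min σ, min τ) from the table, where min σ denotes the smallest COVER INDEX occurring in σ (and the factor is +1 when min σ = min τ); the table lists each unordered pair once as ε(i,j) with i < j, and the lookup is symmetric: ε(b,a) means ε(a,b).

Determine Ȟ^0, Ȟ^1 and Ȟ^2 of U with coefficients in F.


Ȟ^0(U;F) ≅ Z/2; Ȟ^1(U;F) ≅ 0; Ȟ^2(U;F) ≅ 0

intersection data:
  W12={p,s,t,u,v,x,y,z} W13={p,r,t,u,v,x,y} W14={r,s,t,u,x,y} W15={p,r,s,t,u,v,x,y,z} W23={p,t,u,v,x,y} W24={s,t,u,x,y} W25={p,s,t,u,v,x,y,z} W34={r,t,u,w,x,y} W35={p,r,t,u,v,x,y,a} W45={q,r,s,t,u,x,y}
  W123={p,t,u,v,x,y} W124={s,t,u,x,y} W125={p,s,t,u,v,x,y,z} W134={r,t,u,x,y} W135={p,r,t,u,v,x,y} W145={r,s,t,u,x,y} W234={t,u,x,y} W235={p,t,u,v,x,y} W245={s,t,u,x,y} W345={r,t,u,x,y}
  W1234={t,u,x,y} W1235={p,t,u,v,x,y} W1245={s,t,u,x,y} W1345={r,t,u,x,y} W2345={t,u,x,y}
  W12345={t,u,x,y}
C dims 5,10,10,5; δ0: rk_F2 4; δ1: rk_F2 6; δ2: rk_F2 4
Ȟ^0 = (5 − 4) − 0 = 1, so Ȟ^0 ≅ Z/2
Ȟ^1 = (10 − 6) − 4 = 0, so Ȟ^1 ≅ 0
Ȟ^2 = (10 − 4) − 6 = 0, so Ȟ^2 ≅ 0


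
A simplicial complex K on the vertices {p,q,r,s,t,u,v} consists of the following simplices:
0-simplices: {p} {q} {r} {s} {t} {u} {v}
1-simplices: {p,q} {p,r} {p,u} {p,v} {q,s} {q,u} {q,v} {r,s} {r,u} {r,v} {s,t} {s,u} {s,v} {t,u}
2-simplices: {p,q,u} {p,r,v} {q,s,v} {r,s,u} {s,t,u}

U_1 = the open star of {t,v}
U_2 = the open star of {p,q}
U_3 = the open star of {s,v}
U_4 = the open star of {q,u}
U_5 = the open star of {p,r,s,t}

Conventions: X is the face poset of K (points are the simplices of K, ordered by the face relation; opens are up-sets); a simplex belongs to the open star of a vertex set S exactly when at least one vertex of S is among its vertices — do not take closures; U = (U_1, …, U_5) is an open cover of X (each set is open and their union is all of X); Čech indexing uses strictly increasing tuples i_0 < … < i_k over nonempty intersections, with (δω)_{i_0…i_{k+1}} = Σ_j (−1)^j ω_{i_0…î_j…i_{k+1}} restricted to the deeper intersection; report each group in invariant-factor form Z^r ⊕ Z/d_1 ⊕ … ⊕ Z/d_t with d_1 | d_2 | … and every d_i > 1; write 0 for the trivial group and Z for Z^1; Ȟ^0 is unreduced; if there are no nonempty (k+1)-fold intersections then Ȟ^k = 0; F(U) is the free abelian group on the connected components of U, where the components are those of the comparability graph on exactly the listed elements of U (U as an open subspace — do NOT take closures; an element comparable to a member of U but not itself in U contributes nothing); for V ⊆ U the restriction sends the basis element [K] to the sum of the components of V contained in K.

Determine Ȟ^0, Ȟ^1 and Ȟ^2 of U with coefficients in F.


nonempty overlaps:
  U1={{t},{v},{p,v},{q,v},{r,v},{s,t},{s,v},{t,u},{p,r,v},{q,s,v},{s,t,u}} U2={{p},{q},{p,q},{p,r},{p,u},{p,v},{q,s},{q,u},{q,v},{p,q,u},{p,r,v},{q,s,v}} U3={{s},{v},{p,v},{q,s},{q,v},{r,s},{r,v},{s,t},{s,u},{s,v},{p,r,v},{q,s,v},{r,s,u},{s,t,u}} U4={{q},{u},{p,q},{p,u},{q,s},{q,u},{q,v},{r,u},{s,u},{t,u},{p,q,u},{q,s,v},{r,s,u},{s,t,u}} U5={{p},{r},{s},{t},{p,q},{p,r},{p,u},{p,v},{q,s},{r,s},{r,u},{r,v},{s,t},{s,u},{s,v},{t,u},{p,q,u},{p,r,v},{q,s,v},{r,s,u},{s,t,u}}
  U12={{p,v},{q,v},{p,r,v},{q,s,v}} U13={{v},{p,v},{q,v},{r,v},{s,t},{s,v},{p,r,v},{q,s,v},{s,t,u}} U14={{q,v},{t,u},{q,s,v},{s,t,u}} U15={{t},{p,v},{r,v},{s,t},{s,v},{t,u},{p,r,v},{q,s,v},{s,t,u}} U23={{p,v},{q,s},{q,v},{p,r,v},{q,s,v}} U24={{q},{p,q},{p,u},{q,s},{q,u},{q,v},{p,q,u},{q,s,v}} U25={{p},{p,q},{p,r},{p,u},{p,v},{q,s},{p,q,u},{p,r,v},{q,s,v}} U34={{q,s},{q,v},{s,u},{q,s,v},{r,s,u},{s,t,u}} U35={{s},{p,v},{q,s},{r,s},{r,v},{s,t},{s,u},{s,v},{p,r,v},{q,s,v},{r,s,u},{s,t,u}} U45={{p,q},{p,u},{q,s},{r,u},{s,u},{t,u},{p,q,u},{q,s,v},{r,s,u},{s,t,u}}
  U123={{p,v},{q,v},{p,r,v},{q,s,v}} U124={{q,v},{q,s,v}} U125={{p,v},{p,r,v},{q,s,v}} U134={{q,v},{q,s,v},{s,t,u}} U135={{p,v},{r,v},{s,t},{s,v},{p,r,v},{q,s,v},{s,t,u}} U145={{t,u},{q,s,v},{s,t,u}} U234={{q,s},{q,v},{q,s,v}} U235={{p,v},{q,s},{p,r,v},{q,s,v}} U245={{p,q},{p,u},{q,s},{p,q,u},{q,s,v}} U345={{q,s},{s,u},{q,s,v},{r,s,u},{s,t,u}}
  U1234={{q,v},{q,s,v}} U1235={{p,v},{p,r,v},{q,s,v}} U1245={{q,s,v}} U1345={{q,s,v},{s,t,u}} U2345={{q,s},{q,s,v}}
  U12345={{q,s,v}}
components per intersection:
  U1: {{t},{s,t},{t,u},{s,t,u}} {{v},{p,v},{q,v},{r,v},{s,v},{p,r,v},{q,s,v}}
  U2: {{p},{q},{p,q},{p,r},{p,u},{p,v},{q,s},{q,u},{q,v},{p,q,u},{p,r,v},{q,s,v}}
  U3: {{s},{v},{p,v},{q,s},{q,v},{r,s},{r,v},{s,t},{s,u},{s,v},{p,r,v},{q,s,v},{r,s,u},{s,t,u}}
  U4: {{q},{u},{p,q},{p,u},{q,s},{q,u},{q,v},{r,u},{s,u},{t,u},{p,q,u},{q,s,v},{r,s,u},{s,t,u}}
  U5: {{p},{r},{s},{t},{p,q},{p,r},{p,u},{p,v},{q,s},{r,s},{r,u},{r,v},{s,t},{s,u},{s,v},{t,u},{p,q,u},{p,r,v},{q,s,v},{r,s,u},{s,t,u}}
  U12: {{p,v},{p,r,v}} {{q,v},{q,s,v}}
  U13: {{v},{p,v},{q,v},{r,v},{s,v},{p,r,v},{q,s,v}} {{s,t},{s,t,u}}
  U14: {{q,v},{q,s,v}} {{t,u},{s,t,u}}
  U15: {{t},{s,t},{t,u},{s,t,u}} {{p,v},{r,v},{p,r,v}} {{s,v},{q,s,v}}
  U23: {{p,v},{p,r,v}} {{q,s},{q,v},{q,s,v}}
  U24: {{q},{p,q},{p,u},{q,s},{q,u},{q,v},{p,q,u},{q,s,v}}
  U25: {{p},{p,q},{p,r},{p,u},{p,v},{p,q,u},{p,r,v}} {{q,s},{q,s,v}}
  U34: {{q,s},{q,v},{q,s,v}} {{s,u},{r,s,u},{s,t,u}}
  U35: {{s},{q,s},{r,s},{s,t},{s,u},{s,v},{q,s,v},{r,s,u},{s,t,u}} {{p,v},{r,v},{p,r,v}}
  U45: {{p,q},{p,u},{p,q,u}} {{q,s},{q,s,v}} {{r,u},{s,u},{t,u},{r,s,u},{s,t,u}}
  U123: {{p,v},{p,r,v}} {{q,v},{q,s,v}}
  U124: {{q,v},{q,s,v}}
  U125: {{p,v},{p,r,v}} {{q,s,v}}
  U134: {{q,v},{q,s,v}} {{s,t,u}}
  U135: {{p,v},{r,v},{p,r,v}} {{s,t},{s,t,u}} {{s,v},{q,s,v}}
  U145: {{t,u},{s,t,u}} {{q,s,v}}
  U234: {{q,s},{q,v},{q,s,v}}
  U235: {{p,v},{p,r,v}} {{q,s},{q,s,v}}
  U245: {{p,q},{p,u},{p,q,u}} {{q,s},{q,s,v}}
  U345: {{q,s},{q,s,v}} {{s,u},{r,s,u},{s,t,u}}
  U1234: {{q,v},{q,s,v}}
  U1235: {{p,v},{p,r,v}} {{q,s,v}}
  U1245: {{q,s,v}}
  U1345: {{q,s,v}} {{s,t,u}}
  U2345: {{q,s},{q,s,v}}
  U12345: {{q,s,v}}
C dims 6,21,19,7; δ0: rk 5, SNF 1^5; δ1: rk 13, SNF 1^13; δ2: rk 6, SNF 1^6
degree 0: 6−5−0 = 1 → Ȟ^0 ≅ Z
degree 1: 21−13−5 = 3 → Ȟ^1 ≅ Z^3
degree 2: 19−6−13 = 0 → Ȟ^2 ≅ 0

Ȟ^0 = Z,  Ȟ^1 = Z^3,  Ȟ^2 = 0


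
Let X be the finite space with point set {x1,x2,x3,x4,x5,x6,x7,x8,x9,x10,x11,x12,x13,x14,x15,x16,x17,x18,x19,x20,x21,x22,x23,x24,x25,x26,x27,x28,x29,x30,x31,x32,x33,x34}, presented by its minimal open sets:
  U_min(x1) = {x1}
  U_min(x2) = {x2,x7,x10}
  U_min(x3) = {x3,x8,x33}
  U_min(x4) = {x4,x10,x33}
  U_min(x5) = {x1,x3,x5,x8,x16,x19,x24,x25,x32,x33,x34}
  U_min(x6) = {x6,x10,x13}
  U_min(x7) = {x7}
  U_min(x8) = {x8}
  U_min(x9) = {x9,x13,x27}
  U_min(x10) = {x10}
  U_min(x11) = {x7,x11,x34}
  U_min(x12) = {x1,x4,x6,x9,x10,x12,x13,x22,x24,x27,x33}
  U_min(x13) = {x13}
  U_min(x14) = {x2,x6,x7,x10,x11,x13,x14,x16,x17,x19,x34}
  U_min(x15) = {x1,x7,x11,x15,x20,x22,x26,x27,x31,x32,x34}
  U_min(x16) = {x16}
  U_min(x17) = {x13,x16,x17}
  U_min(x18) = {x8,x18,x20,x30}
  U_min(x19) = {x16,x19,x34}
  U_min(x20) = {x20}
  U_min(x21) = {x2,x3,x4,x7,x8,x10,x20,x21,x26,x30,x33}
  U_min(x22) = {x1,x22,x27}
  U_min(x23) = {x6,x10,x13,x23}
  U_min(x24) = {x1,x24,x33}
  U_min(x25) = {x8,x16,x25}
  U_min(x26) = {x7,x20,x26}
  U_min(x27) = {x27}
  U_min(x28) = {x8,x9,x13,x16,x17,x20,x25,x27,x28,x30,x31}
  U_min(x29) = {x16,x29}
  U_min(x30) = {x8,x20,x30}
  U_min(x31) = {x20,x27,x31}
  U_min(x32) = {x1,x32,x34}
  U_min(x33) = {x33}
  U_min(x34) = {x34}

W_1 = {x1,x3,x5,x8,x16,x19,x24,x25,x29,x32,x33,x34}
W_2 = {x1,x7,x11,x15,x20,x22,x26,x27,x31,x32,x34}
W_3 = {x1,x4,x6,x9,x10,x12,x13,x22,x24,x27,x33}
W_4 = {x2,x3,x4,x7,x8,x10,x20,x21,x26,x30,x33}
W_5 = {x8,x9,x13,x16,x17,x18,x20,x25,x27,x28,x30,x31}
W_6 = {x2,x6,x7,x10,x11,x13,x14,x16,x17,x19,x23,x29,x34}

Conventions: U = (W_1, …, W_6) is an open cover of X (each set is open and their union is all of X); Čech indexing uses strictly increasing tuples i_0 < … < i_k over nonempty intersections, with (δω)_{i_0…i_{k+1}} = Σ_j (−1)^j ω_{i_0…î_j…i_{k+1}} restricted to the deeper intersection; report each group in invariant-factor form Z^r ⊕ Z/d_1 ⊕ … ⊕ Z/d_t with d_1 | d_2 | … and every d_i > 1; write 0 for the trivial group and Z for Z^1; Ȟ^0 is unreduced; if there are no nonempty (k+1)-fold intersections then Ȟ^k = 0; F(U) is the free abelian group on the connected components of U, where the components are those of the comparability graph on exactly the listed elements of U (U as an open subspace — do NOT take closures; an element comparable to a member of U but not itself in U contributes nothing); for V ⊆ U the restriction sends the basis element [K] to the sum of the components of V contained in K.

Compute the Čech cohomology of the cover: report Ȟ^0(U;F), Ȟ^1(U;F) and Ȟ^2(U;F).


Ȟ^0 ≅ Z; Ȟ^1 ≅ 0; Ȟ^2 ≅ Z/2

intersection data:
  W12={x1,x32,x34} W13={x1,x24,x33} W14={x3,x8,x33} W15={x8,x16,x25} W16={x16,x19,x29,x34} W23={x1,x22,x27} W24={x7,x20,x26} W25={x20,x27,x31} W26={x7,x11,x34} W34={x4,x10,x33} W35={x9,x13,x27} W36={x6,x10,x13} W45={x8,x20,x30} W46={x2,x7,x10} W56={x13,x16,x17}
  W123={x1} W126={x34} W134={x33} W145={x8} W156={x16} W235={x27} W245={x20} W246={x7} W346={x10} W356={x13}
components per intersection:
  W1: {x1,x3,x5,x8,x16,x19,x24,x25,x29,x32,x33,x34}
  W2: {x1,x7,x11,x15,x20,x22,x26,x27,x31,x32,x34}
  W3: {x1,x4,x6,x9,x10,x12,x13,x22,x24,x27,x33}
  W4: {x2,x3,x4,x7,x8,x10,x20,x21,x26,x30,x33}
  W5: {x8,x9,x13,x16,x17,x18,x20,x25,x27,x28,x30,x31}
  W6: {x2,x6,x7,x10,x11,x13,x14,x16,x17,x19,x23,x29,x34}
  W12: {x1,x32,x34}
  W13: {x1,x24,x33}
  W14: {x3,x8,x33}
  W15: {x8,x16,x25}
  W16: {x16,x19,x29,x34}
  W23: {x1,x22,x27}
  W24: {x7,x20,x26}
  W25: {x20,x27,x31}
  W26: {x7,x11,x34}
  W34: {x4,x10,x33}
  W35: {x9,x13,x27}
  W36: {x6,x10,x13}
  W45: {x8,x20,x30}
  W46: {x2,x7,x10}
  W56: {x13,x16,x17}
  W123: {x1}
  W126: {x34}
  W134: {x33}
  W145: {x8}
  W156: {x16}
  W235: {x27}
  W245: {x20}
  W246: {x7}
  W346: {x10}
  W356: {x13}
C dims 6,15,10; δ0: rk 5, SNF 1^5; δ1: rk 10, SNF 1^9·2
Ȟ^0 = (6 − 5) − 0 = 1, so Ȟ^0 ≅ Z
Ȟ^1 = (15 − 10) − 5 = 0, so Ȟ^1 ≅ 0
Ȟ^2 = (10 − 0) − 10 = 0 plus torsion [2], so Ȟ^2 ≅ Z/2


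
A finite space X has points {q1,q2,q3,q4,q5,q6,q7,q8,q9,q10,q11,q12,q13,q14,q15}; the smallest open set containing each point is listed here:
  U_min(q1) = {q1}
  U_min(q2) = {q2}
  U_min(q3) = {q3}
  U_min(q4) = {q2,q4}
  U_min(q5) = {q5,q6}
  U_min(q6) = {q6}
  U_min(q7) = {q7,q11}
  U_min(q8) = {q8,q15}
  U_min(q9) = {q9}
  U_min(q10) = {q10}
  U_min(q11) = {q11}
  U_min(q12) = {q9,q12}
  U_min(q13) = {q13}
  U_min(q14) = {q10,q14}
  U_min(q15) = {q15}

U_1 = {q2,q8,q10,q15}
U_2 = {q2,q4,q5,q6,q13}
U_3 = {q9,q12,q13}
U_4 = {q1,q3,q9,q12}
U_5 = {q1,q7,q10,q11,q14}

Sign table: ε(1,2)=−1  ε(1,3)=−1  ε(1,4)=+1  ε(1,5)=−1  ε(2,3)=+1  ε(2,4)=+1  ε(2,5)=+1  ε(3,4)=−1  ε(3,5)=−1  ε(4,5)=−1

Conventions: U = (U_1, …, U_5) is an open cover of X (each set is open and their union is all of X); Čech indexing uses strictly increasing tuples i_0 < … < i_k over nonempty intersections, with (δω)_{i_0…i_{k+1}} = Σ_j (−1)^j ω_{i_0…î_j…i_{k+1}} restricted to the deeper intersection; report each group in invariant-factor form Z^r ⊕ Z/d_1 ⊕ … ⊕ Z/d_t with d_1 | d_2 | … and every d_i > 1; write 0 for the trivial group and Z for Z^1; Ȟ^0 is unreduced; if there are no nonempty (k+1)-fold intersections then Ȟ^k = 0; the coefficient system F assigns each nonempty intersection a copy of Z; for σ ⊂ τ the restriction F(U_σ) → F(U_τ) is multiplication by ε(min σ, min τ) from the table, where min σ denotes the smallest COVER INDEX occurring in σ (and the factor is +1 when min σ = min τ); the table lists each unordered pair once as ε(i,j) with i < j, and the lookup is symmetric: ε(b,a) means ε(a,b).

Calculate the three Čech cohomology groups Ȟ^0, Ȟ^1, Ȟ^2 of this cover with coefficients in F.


nonempty overlaps:
  U12={q2} U15={q10} U23={q13} U34={q9,q12} U45={q1}
C dims 5,5; δ0: rk 4, SNF 1^4
degree 0: 5−4−0 = 1 → Ȟ^0 ≅ Z
degree 1: 5−0−4 = 1 → Ȟ^1 ≅ Z
degree 2: 0−0−0 = 0 → Ȟ^2 ≅ 0

Ȟ^0 ≅ Z,  Ȟ^1 ≅ Z,  Ȟ^2 ≅ 0


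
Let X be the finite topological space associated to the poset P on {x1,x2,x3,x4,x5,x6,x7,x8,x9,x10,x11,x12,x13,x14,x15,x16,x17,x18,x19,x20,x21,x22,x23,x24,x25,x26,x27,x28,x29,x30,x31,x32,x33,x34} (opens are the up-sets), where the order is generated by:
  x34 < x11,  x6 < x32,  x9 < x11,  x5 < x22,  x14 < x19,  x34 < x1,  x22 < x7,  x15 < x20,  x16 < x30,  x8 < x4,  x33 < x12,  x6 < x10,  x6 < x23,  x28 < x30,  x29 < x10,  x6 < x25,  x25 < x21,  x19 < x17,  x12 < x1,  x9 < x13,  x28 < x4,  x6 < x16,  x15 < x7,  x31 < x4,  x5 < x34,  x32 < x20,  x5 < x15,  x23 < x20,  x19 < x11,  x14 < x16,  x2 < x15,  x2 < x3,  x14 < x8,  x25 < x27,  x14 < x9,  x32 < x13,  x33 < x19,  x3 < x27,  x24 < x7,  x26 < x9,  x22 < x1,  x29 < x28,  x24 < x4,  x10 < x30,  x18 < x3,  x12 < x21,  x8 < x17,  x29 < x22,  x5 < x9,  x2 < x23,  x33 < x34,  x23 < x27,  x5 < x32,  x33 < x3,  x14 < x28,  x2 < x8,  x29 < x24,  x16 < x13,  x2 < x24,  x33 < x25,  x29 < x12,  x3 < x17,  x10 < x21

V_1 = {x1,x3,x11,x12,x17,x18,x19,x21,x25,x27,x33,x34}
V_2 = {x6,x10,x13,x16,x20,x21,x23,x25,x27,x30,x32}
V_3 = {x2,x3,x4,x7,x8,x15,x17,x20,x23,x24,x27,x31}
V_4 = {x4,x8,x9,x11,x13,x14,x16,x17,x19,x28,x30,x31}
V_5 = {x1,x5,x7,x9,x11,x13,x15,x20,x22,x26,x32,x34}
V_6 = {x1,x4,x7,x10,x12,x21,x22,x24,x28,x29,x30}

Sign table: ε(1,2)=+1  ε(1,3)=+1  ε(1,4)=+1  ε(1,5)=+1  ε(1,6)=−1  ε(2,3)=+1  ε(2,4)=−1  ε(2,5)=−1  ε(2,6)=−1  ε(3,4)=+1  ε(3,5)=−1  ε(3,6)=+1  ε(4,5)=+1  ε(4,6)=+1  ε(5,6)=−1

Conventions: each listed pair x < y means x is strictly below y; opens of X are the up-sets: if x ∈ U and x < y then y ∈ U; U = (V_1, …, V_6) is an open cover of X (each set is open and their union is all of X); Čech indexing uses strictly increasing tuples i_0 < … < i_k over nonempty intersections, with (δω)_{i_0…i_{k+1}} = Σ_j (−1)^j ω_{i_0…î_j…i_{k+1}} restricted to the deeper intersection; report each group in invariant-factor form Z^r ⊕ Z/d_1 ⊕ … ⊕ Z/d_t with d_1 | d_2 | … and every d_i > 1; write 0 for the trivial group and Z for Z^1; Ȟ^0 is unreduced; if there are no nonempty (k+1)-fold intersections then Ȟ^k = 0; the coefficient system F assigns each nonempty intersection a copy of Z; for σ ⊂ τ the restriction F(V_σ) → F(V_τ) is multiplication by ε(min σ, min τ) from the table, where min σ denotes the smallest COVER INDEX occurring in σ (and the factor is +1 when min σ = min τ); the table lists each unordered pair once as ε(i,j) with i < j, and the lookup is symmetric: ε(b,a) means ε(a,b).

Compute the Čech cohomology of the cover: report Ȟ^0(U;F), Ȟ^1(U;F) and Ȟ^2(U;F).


Ȟ^0(U;F) ≅ 0, Ȟ^1(U;F) ≅ Z/2, Ȟ^2(U;F) ≅ Z

cover nerve:
  V12={x21,x25,x27} V13={x3,x17,x27} V14={x11,x17,x19} V15={x1,x11,x34} V16={x1,x12,x21} V23={x20,x23,x27} V24={x13,x16,x30} V25={x13,x20,x32} V26={x10,x21,x30} V34={x4,x8,x17,x31} V35={x7,x15,x20} V36={x4,x7,x24} V45={x9,x11,x13} V46={x4,x28,x30} V56={x1,x7,x22}
  V123={x27} V126={x21} V134={x17} V145={x11} V156={x1} V235={x20} V245={x13} V246={x30} V346={x4} V356={x7}
C dims 6,15,10; δ0: rk 6, SNF 1^5·2; δ1: rk 9, SNF 1^9
Ȟ^0: (6−6)−0=0 ⇒ 0
Ȟ^1: (15−9)−6=0 plus torsion [2] ⇒ Z/2
Ȟ^2: (10−0)−9=1 ⇒ Z


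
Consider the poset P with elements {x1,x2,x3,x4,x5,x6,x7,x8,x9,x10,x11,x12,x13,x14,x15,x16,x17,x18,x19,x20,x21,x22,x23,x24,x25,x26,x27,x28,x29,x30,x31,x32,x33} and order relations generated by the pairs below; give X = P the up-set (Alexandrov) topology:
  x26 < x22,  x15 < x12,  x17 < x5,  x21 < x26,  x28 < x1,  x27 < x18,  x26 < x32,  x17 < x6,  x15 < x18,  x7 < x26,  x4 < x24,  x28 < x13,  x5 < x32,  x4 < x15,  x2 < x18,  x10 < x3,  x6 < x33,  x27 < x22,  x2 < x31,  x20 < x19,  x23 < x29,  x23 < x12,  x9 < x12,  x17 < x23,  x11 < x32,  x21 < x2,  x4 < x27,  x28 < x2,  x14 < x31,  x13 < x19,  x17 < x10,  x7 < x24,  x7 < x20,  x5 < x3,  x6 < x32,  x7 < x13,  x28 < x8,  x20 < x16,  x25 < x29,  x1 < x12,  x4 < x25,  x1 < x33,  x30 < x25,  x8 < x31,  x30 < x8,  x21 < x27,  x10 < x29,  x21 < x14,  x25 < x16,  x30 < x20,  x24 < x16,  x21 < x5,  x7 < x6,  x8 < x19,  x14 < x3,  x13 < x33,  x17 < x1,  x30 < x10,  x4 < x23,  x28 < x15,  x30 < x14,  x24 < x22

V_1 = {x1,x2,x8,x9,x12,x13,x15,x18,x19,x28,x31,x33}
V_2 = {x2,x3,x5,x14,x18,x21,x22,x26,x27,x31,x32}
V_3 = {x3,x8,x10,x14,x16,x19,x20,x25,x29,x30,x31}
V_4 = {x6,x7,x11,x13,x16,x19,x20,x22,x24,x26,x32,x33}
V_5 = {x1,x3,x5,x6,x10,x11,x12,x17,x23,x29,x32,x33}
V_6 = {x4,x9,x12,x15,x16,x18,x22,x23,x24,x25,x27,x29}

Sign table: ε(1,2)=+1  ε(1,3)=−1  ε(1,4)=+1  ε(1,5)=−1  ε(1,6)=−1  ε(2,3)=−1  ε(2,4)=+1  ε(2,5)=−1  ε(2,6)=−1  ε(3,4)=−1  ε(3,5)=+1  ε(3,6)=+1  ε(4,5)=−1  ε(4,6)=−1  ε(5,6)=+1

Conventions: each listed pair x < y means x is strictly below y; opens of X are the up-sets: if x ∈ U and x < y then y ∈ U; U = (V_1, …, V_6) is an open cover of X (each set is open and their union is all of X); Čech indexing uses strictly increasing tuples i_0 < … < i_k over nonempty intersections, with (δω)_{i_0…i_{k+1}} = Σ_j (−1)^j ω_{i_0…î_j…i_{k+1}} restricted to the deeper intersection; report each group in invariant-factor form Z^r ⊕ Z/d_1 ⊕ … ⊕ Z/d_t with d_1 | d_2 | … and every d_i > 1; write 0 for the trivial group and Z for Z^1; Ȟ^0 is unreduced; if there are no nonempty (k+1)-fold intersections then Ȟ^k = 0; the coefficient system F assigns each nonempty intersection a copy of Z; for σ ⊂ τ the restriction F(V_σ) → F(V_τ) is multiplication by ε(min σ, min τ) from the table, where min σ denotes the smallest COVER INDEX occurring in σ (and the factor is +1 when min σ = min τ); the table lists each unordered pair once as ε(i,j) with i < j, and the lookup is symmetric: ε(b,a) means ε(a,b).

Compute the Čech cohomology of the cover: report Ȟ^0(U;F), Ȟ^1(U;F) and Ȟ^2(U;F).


Ȟ^0 = Z, Ȟ^1 = 0, Ȟ^2 = Z/2

intersection data:
  V12={x2,x18,x31} V13={x8,x19,x31} V14={x13,x19,x33} V15={x1,x12,x33} V16={x9,x12,x15,x18} V23={x3,x14,x31} V24={x22,x26,x32} V25={x3,x5,x32} V26={x18,x22,x27} V34={x16,x19,x20} V35={x3,x10,x29} V36={x16,x25,x29} V45={x6,x11,x32,x33} V46={x16,x22,x24} V56={x12,x23,x29}
  V123={x31} V126={x18} V134={x19} V145={x33} V156={x12} V235={x3} V245={x32} V246={x22} V346={x16} V356={x29}
C dims 6,15,10; δ0: rk 5, SNF 1^5; δ1: rk 10, SNF 1^9·2
Ȟ^0 = (6 − 5) − 0 = 1, so Ȟ^0 ≅ Z
Ȟ^1 = (15 − 10) − 5 = 0, so Ȟ^1 ≅ 0
Ȟ^2 = (10 − 0) − 10 = 0 plus torsion [2], so Ȟ^2 ≅ Z/2


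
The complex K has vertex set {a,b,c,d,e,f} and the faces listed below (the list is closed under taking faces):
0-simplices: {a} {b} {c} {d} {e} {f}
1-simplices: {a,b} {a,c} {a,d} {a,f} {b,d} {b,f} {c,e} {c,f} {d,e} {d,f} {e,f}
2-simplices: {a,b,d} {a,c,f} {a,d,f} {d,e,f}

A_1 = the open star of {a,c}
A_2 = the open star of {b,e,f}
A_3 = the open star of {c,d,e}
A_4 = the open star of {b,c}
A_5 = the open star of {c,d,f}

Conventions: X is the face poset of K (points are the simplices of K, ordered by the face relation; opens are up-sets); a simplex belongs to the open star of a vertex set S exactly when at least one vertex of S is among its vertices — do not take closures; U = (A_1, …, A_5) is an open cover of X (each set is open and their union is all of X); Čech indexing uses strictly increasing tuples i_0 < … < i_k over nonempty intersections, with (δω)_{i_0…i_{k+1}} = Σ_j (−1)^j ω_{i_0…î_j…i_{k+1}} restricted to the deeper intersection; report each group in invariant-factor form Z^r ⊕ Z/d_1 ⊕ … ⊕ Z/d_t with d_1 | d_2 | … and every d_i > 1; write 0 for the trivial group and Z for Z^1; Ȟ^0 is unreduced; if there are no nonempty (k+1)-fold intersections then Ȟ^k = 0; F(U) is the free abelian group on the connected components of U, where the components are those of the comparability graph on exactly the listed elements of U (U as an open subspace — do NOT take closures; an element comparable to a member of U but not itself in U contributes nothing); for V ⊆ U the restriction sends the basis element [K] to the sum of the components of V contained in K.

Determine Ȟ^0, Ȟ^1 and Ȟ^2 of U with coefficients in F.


Ȟ^0 ≅ Z, Ȟ^1 ≅ Z^2 and Ȟ^2 ≅ 0

nerve simplices:
  A1={{a},{c},{a,b},{a,c},{a,d},{a,f},{c,e},{c,f},{a,b,d},{a,c,f},{a,d,f}} A2={{b},{e},{f},{a,b},{a,f},{b,d},{b,f},{c,e},{c,f},{d,e},{d,f},{e,f},{a,b,d},{a,c,f},{a,d,f},{d,e,f}} A3={{c},{d},{e},{a,c},{a,d},{b,d},{c,e},{c,f},{d,e},{d,f},{e,f},{a,b,d},{a,c,f},{a,d,f},{d,e,f}} A4={{b},{c},{a,b},{a,c},{b,d},{b,f},{c,e},{c,f},{a,b,d},{a,c,f}} A5={{c},{d},{f},{a,c},{a,d},{a,f},{b,d},{b,f},{c,e},{c,f},{d,e},{d,f},{e,f},{a,b,d},{a,c,f},{a,d,f},{d,e,f}}
  A12={{a,b},{a,f},{c,e},{c,f},{a,b,d},{a,c,f},{a,d,f}} A13={{c},{a,c},{a,d},{c,e},{c,f},{a,b,d},{a,c,f},{a,d,f}} A14={{c},{a,b},{a,c},{c,e},{c,f},{a,b,d},{a,c,f}} A15={{c},{a,c},{a,d},{a,f},{c,e},{c,f},{a,b,d},{a,c,f},{a,d,f}} A23={{e},{b,d},{c,e},{c,f},{d,e},{d,f},{e,f},{a,b,d},{a,c,f},{a,d,f},{d,e,f}} A24={{b},{a,b},{b,d},{b,f},{c,e},{c,f},{a,b,d},{a,c,f}} A25={{f},{a,f},{b,d},{b,f},{c,e},{c,f},{d,e},{d,f},{e,f},{a,b,d},{a,c,f},{a,d,f},{d,e,f}} A34={{c},{a,c},{b,d},{c,e},{c,f},{a,b,d},{a,c,f}} A35={{c},{d},{a,c},{a,d},{b,d},{c,e},{c,f},{d,e},{d,f},{e,f},{a,b,d},{a,c,f},{a,d,f},{d,e,f}} A45={{c},{a,c},{b,d},{b,f},{c,e},{c,f},{a,b,d},{a,c,f}}
  A123={{c,e},{c,f},{a,b,d},{a,c,f},{a,d,f}} A124={{a,b},{c,e},{c,f},{a,b,d},{a,c,f}} A125={{a,f},{c,e},{c,f},{a,b,d},{a,c,f},{a,d,f}} A134={{c},{a,c},{c,e},{c,f},{a,b,d},{a,c,f}} A135={{c},{a,c},{a,d},{c,e},{c,f},{a,b,d},{a,c,f},{a,d,f}} A145={{c},{a,c},{c,e},{c,f},{a,b,d},{a,c,f}} A234={{b,d},{c,e},{c,f},{a,b,d},{a,c,f}} A235={{b,d},{c,e},{c,f},{d,e},{d,f},{e,f},{a,b,d},{a,c,f},{a,d,f},{d,e,f}} A245={{b,d},{b,f},{c,e},{c,f},{a,b,d},{a,c,f}} A345={{c},{a,c},{b,d},{c,e},{c,f},{a,b,d},{a,c,f}}
  A1234={{c,e},{c,f},{a,b,d},{a,c,f}} A1235={{c,e},{c,f},{a,b,d},{a,c,f},{a,d,f}} A1245={{c,e},{c,f},{a,b,d},{a,c,f}} A1345={{c},{a,c},{c,e},{c,f},{a,b,d},{a,c,f}} A2345={{b,d},{c,e},{c,f},{a,b,d},{a,c,f}}
  A12345={{c,e},{c,f},{a,b,d},{a,c,f}}
components per intersection:
  A1: {{a},{c},{a,b},{a,c},{a,d},{a,f},{c,e},{c,f},{a,b,d},{a,c,f},{a,d,f}}
  A2: {{b},{e},{f},{a,b},{a,f},{b,d},{b,f},{c,e},{c,f},{d,e},{d,f},{e,f},{a,b,d},{a,c,f},{a,d,f},{d,e,f}}
  A3: {{c},{d},{e},{a,c},{a,d},{b,d},{c,e},{c,f},{d,e},{d,f},{e,f},{a,b,d},{a,c,f},{a,d,f},{d,e,f}}
  A4: {{b},{a,b},{b,d},{b,f},{a,b,d}} {{c},{a,c},{c,e},{c,f},{a,c,f}}
  A5: {{c},{d},{f},{a,c},{a,d},{a,f},{b,d},{b,f},{c,e},{c,f},{d,e},{d,f},{e,f},{a,b,d},{a,c,f},{a,d,f},{d,e,f}}
  A12: {{a,b},{a,b,d}} {{a,f},{c,f},{a,c,f},{a,d,f}} {{c,e}}
  A13: {{c},{a,c},{c,e},{c,f},{a,c,f}} {{a,d},{a,b,d},{a,d,f}}
  A14: {{c},{a,c},{c,e},{c,f},{a,c,f}} {{a,b},{a,b,d}}
  A15: {{c},{a,c},{a,d},{a,f},{c,e},{c,f},{a,b,d},{a,c,f},{a,d,f}}
  A23: {{e},{c,e},{d,e},{d,f},{e,f},{a,d,f},{d,e,f}} {{b,d},{a,b,d}} {{c,f},{a,c,f}}
  A24: {{b},{a,b},{b,d},{b,f},{a,b,d}} {{c,e}} {{c,f},{a,c,f}}
  A25: {{f},{a,f},{b,f},{c,f},{d,e},{d,f},{e,f},{a,c,f},{a,d,f},{d,e,f}} {{b,d},{a,b,d}} {{c,e}}
  A34: {{c},{a,c},{c,e},{c,f},{a,c,f}} {{b,d},{a,b,d}}
  A35: {{c},{a,c},{c,e},{c,f},{a,c,f}} {{d},{a,d},{b,d},{d,e},{d,f},{e,f},{a,b,d},{a,d,f},{d,e,f}}
  A45: {{c},{a,c},{c,e},{c,f},{a,c,f}} {{b,d},{a,b,d}} {{b,f}}
  A123: {{c,e}} {{c,f},{a,c,f}} {{a,b,d}} {{a,d,f}}
  A124: {{a,b},{a,b,d}} {{c,e}} {{c,f},{a,c,f}}
  A125: {{a,f},{c,f},{a,c,f},{a,d,f}} {{c,e}} {{a,b,d}}
  A134: {{c},{a,c},{c,e},{c,f},{a,c,f}} {{a,b,d}}
  A135: {{c},{a,c},{c,e},{c,f},{a,c,f}} {{a,d},{a,b,d},{a,d,f}}
  A145: {{c},{a,c},{c,e},{c,f},{a,c,f}} {{a,b,d}}
  A234: {{b,d},{a,b,d}} {{c,e}} {{c,f},{a,c,f}}
  A235: {{b,d},{a,b,d}} {{c,e}} {{c,f},{a,c,f}} {{d,e},{d,f},{e,f},{a,d,f},{d,e,f}}
  A245: {{b,d},{a,b,d}} {{b,f}} {{c,e}} {{c,f},{a,c,f}}
  A345: {{c},{a,c},{c,e},{c,f},{a,c,f}} {{b,d},{a,b,d}}
  A1234: {{c,e}} {{c,f},{a,c,f}} {{a,b,d}}
  A1235: {{c,e}} {{c,f},{a,c,f}} {{a,b,d}} {{a,d,f}}
  A1245: {{c,e}} {{c,f},{a,c,f}} {{a,b,d}}
  A1345: {{c},{a,c},{c,e},{c,f},{a,c,f}} {{a,b,d}}
  A2345: {{b,d},{a,b,d}} {{c,e}} {{c,f},{a,c,f}}
  A12345: {{c,e}} {{c,f},{a,c,f}} {{a,b,d}}
C dims 6,24,29,15; δ0: rk 5, SNF 1^5; δ1: rk 17, SNF 1^17; δ2: rk 12, SNF 1^12
degree 0: 6−5−0 = 1 → Ȟ^0 ≅ Z
degree 1: 24−17−5 = 2 → Ȟ^1 ≅ Z^2
degree 2: 29−12−17 = 0 → Ȟ^2 ≅ 0


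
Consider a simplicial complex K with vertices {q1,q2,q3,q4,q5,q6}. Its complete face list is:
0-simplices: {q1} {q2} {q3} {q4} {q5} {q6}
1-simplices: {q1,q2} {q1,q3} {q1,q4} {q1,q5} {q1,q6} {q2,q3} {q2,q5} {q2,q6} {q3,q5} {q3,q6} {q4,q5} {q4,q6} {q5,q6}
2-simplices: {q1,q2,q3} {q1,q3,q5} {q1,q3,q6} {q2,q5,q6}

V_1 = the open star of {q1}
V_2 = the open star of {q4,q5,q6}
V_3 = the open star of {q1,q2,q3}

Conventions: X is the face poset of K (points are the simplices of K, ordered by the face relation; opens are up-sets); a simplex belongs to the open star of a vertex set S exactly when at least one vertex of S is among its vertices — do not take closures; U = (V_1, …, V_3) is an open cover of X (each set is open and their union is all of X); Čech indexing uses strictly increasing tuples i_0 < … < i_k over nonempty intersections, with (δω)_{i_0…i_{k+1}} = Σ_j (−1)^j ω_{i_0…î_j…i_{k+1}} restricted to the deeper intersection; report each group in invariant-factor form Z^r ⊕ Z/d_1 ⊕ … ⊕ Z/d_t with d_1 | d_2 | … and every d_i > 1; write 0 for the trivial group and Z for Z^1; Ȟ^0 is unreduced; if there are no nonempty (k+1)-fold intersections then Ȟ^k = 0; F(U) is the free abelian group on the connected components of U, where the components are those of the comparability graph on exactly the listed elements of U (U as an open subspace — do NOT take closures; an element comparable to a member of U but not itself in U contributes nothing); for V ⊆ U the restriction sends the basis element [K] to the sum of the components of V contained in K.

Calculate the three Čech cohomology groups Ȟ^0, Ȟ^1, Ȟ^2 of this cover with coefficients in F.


nerve simplices:
  V1={{q1},{q1,q2},{q1,q3},{q1,q4},{q1,q5},{q1,q6},{q1,q2,q3},{q1,q3,q5},{q1,q3,q6}} V2={{q4},{q5},{q6},{q1,q4},{q1,q5},{q1,q6},{q2,q5},{q2,q6},{q3,q5},{q3,q6},{q4,q5},{q4,q6},{q5,q6},{q1,q3,q5},{q1,q3,q6},{q2,q5,q6}} V3={{q1},{q2},{q3},{q1,q2},{q1,q3},{q1,q4},{q1,q5},{q1,q6},{q2,q3},{q2,q5},{q2,q6},{q3,q5},{q3,q6},{q1,q2,q3},{q1,q3,q5},{q1,q3,q6},{q2,q5,q6}}
  V12={{q1,q4},{q1,q5},{q1,q6},{q1,q3,q5},{q1,q3,q6}} V13={{q1},{q1,q2},{q1,q3},{q1,q4},{q1,q5},{q1,q6},{q1,q2,q3},{q1,q3,q5},{q1,q3,q6}} V23={{q1,q4},{q1,q5},{q1,q6},{q2,q5},{q2,q6},{q3,q5},{q3,q6},{q1,q3,q5},{q1,q3,q6},{q2,q5,q6}}
  V123={{q1,q4},{q1,q5},{q1,q6},{q1,q3,q5},{q1,q3,q6}}
components per intersection:
  V1: {{q1},{q1,q2},{q1,q3},{q1,q4},{q1,q5},{q1,q6},{q1,q2,q3},{q1,q3,q5},{q1,q3,q6}}
  V2: {{q4},{q5},{q6},{q1,q4},{q1,q5},{q1,q6},{q2,q5},{q2,q6},{q3,q5},{q3,q6},{q4,q5},{q4,q6},{q5,q6},{q1,q3,q5},{q1,q3,q6},{q2,q5,q6}}
  V3: {{q1},{q2},{q3},{q1,q2},{q1,q3},{q1,q4},{q1,q5},{q1,q6},{q2,q3},{q2,q5},{q2,q6},{q3,q5},{q3,q6},{q1,q2,q3},{q1,q3,q5},{q1,q3,q6},{q2,q5,q6}}
  V12: {{q1,q4}} {{q1,q5},{q1,q3,q5}} {{q1,q6},{q1,q3,q6}}
  V13: {{q1},{q1,q2},{q1,q3},{q1,q4},{q1,q5},{q1,q6},{q1,q2,q3},{q1,q3,q5},{q1,q3,q6}}
  V23: {{q1,q4}} {{q1,q5},{q3,q5},{q1,q3,q5}} {{q1,q6},{q3,q6},{q1,q3,q6}} {{q2,q5},{q2,q6},{q2,q5,q6}}
  V123: {{q1,q4}} {{q1,q5},{q1,q3,q5}} {{q1,q6},{q1,q3,q6}}
C dims 3,8,3; δ0: rk 2, SNF 1^2; δ1: rk 3, SNF 1^3
degree 0: 3−2−0 = 1 → Ȟ^0 ≅ Z
degree 1: 8−3−2 = 3 → Ȟ^1 ≅ Z^3
degree 2: 3−0−3 = 0 → Ȟ^2 ≅ 0

Ȟ^0(U;F) ≅ Z; Ȟ^1(U;F) ≅ Z^3; Ȟ^2(U;F) ≅ 0


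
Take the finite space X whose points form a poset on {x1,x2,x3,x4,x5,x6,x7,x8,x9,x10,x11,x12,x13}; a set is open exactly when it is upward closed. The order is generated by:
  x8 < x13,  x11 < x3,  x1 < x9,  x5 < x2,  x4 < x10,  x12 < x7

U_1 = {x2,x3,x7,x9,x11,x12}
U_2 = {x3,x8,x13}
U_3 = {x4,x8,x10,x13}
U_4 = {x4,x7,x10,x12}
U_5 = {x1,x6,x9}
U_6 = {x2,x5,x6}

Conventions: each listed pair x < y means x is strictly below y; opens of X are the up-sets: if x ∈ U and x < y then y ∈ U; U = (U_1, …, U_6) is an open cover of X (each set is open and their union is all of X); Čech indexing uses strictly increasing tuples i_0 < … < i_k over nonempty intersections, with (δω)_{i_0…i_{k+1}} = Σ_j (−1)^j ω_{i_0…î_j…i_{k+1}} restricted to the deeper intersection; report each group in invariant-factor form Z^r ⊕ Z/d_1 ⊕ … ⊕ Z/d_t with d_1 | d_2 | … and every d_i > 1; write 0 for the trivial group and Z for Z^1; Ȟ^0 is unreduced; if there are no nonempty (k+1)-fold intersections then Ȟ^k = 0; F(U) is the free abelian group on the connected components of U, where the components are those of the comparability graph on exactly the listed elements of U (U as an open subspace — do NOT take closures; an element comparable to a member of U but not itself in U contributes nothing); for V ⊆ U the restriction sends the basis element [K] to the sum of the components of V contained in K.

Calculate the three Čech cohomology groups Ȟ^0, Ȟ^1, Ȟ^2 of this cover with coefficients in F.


nerve simplices:
  U12={x3} U14={x7,x12} U15={x9} U16={x2} U23={x8,x13} U34={x4,x10} U56={x6}
components per intersection:
  U1: {x2} {x3,x11} {x7,x12} {x9}
  U2: {x3} {x8,x13}
  U3: {x4,x10} {x8,x13}
  U4: {x4,x10} {x7,x12}
  U5: {x1,x9} {x6}
  U6: {x2,x5} {x6}
  U12: {x3}
  U14: {x7,x12}
  U15: {x9}
  U16: {x2}
  U23: {x8,x13}
  U34: {x4,x10}
  U56: {x6}
C dims 14,7; δ0: rk 7, SNF 1^7
degree 0: 14−7−0 = 7 → Ȟ^0 ≅ Z^7
degree 1: 7−0−7 = 0 → Ȟ^1 ≅ 0
degree 2: 0−0−0 = 0 → Ȟ^2 ≅ 0

Ȟ^0 = Z^7, Ȟ^1 = 0, Ȟ^2 = 0


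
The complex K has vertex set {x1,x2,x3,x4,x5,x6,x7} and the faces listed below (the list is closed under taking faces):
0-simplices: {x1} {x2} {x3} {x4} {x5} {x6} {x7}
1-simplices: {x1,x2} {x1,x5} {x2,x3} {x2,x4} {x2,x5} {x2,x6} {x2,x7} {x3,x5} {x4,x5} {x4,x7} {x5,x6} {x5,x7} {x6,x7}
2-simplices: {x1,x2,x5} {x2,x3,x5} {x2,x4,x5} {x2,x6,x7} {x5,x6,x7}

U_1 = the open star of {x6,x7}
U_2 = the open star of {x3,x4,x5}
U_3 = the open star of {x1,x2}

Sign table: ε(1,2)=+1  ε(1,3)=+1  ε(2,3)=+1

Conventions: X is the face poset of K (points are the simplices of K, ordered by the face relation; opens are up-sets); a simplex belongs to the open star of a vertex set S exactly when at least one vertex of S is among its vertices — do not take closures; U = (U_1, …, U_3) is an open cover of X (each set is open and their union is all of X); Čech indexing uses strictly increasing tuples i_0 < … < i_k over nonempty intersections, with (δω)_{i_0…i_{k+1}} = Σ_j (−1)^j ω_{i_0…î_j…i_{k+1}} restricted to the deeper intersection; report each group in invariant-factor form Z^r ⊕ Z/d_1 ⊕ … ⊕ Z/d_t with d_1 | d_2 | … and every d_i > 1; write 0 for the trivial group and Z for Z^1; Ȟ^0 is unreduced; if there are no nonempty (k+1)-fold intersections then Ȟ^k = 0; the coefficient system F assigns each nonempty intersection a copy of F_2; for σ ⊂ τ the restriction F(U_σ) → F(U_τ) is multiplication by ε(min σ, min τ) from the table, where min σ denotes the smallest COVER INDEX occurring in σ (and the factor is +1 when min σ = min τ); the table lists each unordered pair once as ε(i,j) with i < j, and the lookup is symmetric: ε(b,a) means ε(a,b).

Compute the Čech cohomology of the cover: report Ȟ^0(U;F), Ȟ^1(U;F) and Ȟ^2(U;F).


cover nerve:
  U1={{x6},{x7},{x2,x6},{x2,x7},{x4,x7},{x5,x6},{x5,x7},{x6,x7},{x2,x6,x7},{x5,x6,x7}} U2={{x3},{x4},{x5},{x1,x5},{x2,x3},{x2,x4},{x2,x5},{x3,x5},{x4,x5},{x4,x7},{x5,x6},{x5,x7},{x1,x2,x5},{x2,x3,x5},{x2,x4,x5},{x5,x6,x7}} U3={{x1},{x2},{x1,x2},{x1,x5},{x2,x3},{x2,x4},{x2,x5},{x2,x6},{x2,x7},{x1,x2,x5},{x2,x3,x5},{x2,x4,x5},{x2,x6,x7}}
  U12={{x4,x7},{x5,x6},{x5,x7},{x5,x6,x7}} U13={{x2,x6},{x2,x7},{x2,x6,x7}} U23={{x1,x5},{x2,x3},{x2,x4},{x2,x5},{x1,x2,x5},{x2,x3,x5},{x2,x4,x5}}
C dims 3,3; δ0: rk_F2 2
Ȟ^0: (3−2)−0=1 ⇒ Z/2
Ȟ^1: (3−0)−2=1 ⇒ Z/2
Ȟ^2: (0−0)−0=0 ⇒ 0

Ȟ^0 ≅ Z/2,  Ȟ^1 ≅ Z/2,  Ȟ^2 ≅ 0


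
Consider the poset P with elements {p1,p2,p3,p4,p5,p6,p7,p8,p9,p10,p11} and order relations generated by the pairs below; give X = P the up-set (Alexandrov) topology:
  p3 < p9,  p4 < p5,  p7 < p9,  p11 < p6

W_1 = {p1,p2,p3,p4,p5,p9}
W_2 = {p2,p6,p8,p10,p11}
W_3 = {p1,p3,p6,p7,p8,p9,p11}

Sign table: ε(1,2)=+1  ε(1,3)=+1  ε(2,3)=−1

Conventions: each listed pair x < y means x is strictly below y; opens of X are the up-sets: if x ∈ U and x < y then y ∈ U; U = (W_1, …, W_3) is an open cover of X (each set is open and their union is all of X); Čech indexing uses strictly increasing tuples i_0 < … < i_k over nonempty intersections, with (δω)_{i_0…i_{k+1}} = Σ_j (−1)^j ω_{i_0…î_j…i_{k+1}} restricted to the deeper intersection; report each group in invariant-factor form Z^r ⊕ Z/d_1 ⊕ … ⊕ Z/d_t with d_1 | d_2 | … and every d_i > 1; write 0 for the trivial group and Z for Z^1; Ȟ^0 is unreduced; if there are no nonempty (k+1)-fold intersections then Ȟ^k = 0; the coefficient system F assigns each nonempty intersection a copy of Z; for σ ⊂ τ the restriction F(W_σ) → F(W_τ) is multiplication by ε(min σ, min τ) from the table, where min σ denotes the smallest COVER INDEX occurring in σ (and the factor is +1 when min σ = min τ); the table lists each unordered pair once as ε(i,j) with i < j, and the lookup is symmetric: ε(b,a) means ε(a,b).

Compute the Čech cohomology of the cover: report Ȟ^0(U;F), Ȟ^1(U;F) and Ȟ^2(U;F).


nonempty overlaps:
  W12={p2} W13={p1,p3,p9} W23={p6,p8,p11}
C dims 3,3; δ0: rk 3, SNF 1^2·2
degree 0: 3−3−0 = 0 → Ȟ^0 ≅ 0
degree 1: 3−0−3 = 0 plus torsion [2] → Ȟ^1 ≅ Z/2
degree 2: 0−0−0 = 0 → Ȟ^2 ≅ 0

Ȟ^0 = 0,  Ȟ^1 = Z/2,  Ȟ^2 = 0


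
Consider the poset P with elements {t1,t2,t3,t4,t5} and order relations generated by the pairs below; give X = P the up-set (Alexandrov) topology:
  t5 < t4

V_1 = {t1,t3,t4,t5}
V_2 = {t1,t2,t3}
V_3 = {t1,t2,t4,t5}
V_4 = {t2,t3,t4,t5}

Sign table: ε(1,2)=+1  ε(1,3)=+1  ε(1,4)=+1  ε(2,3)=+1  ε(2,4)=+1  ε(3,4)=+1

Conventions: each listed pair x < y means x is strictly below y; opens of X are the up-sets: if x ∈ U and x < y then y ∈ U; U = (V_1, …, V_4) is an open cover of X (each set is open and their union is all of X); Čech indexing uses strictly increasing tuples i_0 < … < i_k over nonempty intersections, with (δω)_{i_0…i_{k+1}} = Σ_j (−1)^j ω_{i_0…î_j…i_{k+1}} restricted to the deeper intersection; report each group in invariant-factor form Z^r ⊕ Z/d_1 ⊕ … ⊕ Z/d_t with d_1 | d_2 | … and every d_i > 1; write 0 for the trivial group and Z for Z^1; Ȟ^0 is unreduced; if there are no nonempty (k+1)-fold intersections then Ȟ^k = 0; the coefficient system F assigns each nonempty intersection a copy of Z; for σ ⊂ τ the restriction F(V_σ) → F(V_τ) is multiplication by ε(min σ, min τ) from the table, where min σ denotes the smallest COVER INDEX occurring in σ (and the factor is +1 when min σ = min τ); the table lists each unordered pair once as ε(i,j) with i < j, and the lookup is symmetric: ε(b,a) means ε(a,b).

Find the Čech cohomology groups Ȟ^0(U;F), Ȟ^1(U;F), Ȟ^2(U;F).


Ȟ^0(U;F) ≅ Z, Ȟ^1(U;F) ≅ 0 and Ȟ^2(U;F) ≅ Z

cover nerve:
  V12={t1,t3} V13={t1,t4,t5} V14={t3,t4,t5} V23={t1,t2} V24={t2,t3} V34={t2,t4,t5}
  V123={t1} V124={t3} V134={t4,t5} V234={t2}
C dims 4,6,4; δ0: rk 3, SNF 1^3; δ1: rk 3, SNF 1^3
Ȟ^0: (4−3)−0=1 ⇒ Z
Ȟ^1: (6−3)−3=0 ⇒ 0
Ȟ^2: (4−0)−3=1 ⇒ Z
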